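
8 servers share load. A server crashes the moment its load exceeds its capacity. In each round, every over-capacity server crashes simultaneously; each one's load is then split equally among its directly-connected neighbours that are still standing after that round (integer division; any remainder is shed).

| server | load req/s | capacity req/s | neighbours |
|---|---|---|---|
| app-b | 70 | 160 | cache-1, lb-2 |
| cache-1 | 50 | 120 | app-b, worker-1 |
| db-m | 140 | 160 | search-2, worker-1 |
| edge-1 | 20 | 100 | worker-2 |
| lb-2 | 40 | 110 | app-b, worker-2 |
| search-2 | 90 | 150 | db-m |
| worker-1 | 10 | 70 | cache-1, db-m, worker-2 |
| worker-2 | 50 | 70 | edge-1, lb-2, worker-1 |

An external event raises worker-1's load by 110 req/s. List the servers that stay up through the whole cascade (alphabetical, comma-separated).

app-b, cache-1, edge-1, lb-2

Round 1 — worker-1 at 120 > 70. worker-1 crashes.
  worker-1 sheds 120 req/s to cache-1, db-m, worker-2: 40 each.
    cache-1: 50+40 = 90 ≤ 120
    db-m: 140+40 = 180 > 160
    worker-2: 50+40 = 90 > 70
Round 2 — db-m, worker-2 crash.
  db-m sheds 180 req/s to search-2: 180 each.
    search-2: 90+180 = 270 > 150
  worker-2 sheds 90 req/s to edge-1, lb-2: 45 each.
    edge-1: 20+45 = 65 ≤ 100
    lb-2: 40+45 = 85 ≤ 110
Round 3 — search-2 crashes.
  search-2 sheds 270 req/s: no online neighbours, lost.
No further crashes.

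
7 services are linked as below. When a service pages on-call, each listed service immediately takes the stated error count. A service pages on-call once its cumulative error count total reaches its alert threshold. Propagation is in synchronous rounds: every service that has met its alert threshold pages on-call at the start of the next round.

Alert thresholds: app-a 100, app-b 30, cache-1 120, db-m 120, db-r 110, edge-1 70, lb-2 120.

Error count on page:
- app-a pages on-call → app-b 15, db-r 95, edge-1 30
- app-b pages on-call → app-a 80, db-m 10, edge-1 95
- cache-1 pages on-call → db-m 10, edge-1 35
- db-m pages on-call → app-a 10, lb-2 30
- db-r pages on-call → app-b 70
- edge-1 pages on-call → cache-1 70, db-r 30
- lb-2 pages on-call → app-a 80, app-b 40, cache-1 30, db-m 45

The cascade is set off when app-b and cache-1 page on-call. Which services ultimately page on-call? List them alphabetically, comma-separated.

Round 1 — app-b, cache-1 page on-call (initial).
  app-a: +80 → 80 < 100
  db-m: +10+10 → 20 < 120
  edge-1: +95+35 → 130 ≥ 70
Round 2 — edge-1 pages on-call.
  db-r: +30 → 30 < 110
No further pages.

app-b, cache-1, edge-1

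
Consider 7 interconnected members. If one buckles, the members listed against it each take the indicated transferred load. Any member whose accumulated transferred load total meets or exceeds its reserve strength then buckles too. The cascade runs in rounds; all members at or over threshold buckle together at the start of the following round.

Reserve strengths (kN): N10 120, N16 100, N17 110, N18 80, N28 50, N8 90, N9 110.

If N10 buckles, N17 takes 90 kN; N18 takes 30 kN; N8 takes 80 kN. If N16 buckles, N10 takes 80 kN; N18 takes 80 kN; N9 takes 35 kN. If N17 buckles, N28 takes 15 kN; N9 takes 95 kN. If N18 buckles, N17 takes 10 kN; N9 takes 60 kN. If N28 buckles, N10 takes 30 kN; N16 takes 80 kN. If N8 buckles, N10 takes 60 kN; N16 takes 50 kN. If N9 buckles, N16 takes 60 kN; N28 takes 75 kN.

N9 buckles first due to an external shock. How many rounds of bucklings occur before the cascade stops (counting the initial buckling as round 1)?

Round 1 — N9 buckles (initial).
  N16: +60 → 60 < 100
  N28: +75 → 75 ≥ 50
Round 2 — N28 buckles.
  N10: +30 → 30 < 120
  N16: +80 → 140 ≥ 100
Round 3 — N16 buckles.
  N10: +80 → 110 < 120
  N18: +80 → 80 ≥ 80
Round 4 — N18 buckles.
  N17: +10 → 10 < 110
No further bucklings.

4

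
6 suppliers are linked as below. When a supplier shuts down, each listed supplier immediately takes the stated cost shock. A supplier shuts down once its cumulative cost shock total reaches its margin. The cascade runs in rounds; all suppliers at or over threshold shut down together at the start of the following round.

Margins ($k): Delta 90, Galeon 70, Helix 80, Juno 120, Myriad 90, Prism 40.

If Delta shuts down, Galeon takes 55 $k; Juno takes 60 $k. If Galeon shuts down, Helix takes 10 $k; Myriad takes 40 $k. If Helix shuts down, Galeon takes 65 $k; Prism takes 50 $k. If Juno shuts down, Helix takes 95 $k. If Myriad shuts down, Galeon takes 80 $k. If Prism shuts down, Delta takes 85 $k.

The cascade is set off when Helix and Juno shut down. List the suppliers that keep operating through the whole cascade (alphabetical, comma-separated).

Round 1 — Helix, Juno shut down (initial).
  Galeon: +65 → 65 < 70
  Prism: +50 → 50 ≥ 40
Round 2 — Prism shuts down.
  Delta: +85 → 85 < 90
No further shutdowns.

Delta, Galeon, Myriad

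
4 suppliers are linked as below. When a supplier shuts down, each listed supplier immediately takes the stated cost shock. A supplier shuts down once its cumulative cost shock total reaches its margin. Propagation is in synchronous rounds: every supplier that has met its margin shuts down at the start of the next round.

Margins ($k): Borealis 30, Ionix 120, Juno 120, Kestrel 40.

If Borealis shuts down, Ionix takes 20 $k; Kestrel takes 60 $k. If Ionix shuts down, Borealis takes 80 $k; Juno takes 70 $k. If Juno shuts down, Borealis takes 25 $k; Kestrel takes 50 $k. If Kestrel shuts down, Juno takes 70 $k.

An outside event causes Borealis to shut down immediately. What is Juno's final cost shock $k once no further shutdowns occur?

Round 1 — Borealis shuts down (initial).
  Ionix: +20 → 20 < 120
  Kestrel: +60 → 60 ≥ 40
Round 2 — Kestrel shuts down.
  Juno: +70 → 70 < 120
No further shutdowns.

70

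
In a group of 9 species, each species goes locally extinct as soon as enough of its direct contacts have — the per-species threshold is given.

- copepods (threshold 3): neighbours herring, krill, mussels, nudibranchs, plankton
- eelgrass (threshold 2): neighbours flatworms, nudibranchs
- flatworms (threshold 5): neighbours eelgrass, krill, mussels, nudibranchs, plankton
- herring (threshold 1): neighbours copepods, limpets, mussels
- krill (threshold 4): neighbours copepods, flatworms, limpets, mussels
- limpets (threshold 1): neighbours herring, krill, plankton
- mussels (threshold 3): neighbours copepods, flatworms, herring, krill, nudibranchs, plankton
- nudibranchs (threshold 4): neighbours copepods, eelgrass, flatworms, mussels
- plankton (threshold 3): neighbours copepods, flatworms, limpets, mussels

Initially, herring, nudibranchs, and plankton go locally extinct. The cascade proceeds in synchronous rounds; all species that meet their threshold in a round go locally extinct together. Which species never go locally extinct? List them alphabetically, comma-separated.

eelgrass, flatworms, krill

Round 1 — herring, nudibranchs, plankton go locally extinct (initial).
Round 2 — checking thresholds:
  copepods: 3 of 5 neighbours ≥ 3, goes locally extinct.
  eelgrass: 1 of 2 neighbours < 2, not yet.
  flatworms: 2 of 5 neighbours < 5, not yet.
  limpets: 2 of 3 neighbours ≥ 1, goes locally extinct.
  mussels: 3 of 6 neighbours ≥ 3, goes locally extinct.
Round 3 — no new extinctions; cascade stops.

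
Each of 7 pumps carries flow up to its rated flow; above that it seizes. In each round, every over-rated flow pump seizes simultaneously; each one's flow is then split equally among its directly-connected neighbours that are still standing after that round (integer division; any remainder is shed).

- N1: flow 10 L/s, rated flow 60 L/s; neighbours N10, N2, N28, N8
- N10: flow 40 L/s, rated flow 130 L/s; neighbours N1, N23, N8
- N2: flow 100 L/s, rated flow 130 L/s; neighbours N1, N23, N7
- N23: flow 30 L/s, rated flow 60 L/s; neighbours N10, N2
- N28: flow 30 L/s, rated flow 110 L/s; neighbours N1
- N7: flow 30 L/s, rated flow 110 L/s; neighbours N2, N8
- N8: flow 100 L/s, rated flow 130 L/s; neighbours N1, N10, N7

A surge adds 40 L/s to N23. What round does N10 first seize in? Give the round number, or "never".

Round 1 — N23 at 70 > 60. N23 seizes.
  N23 sheds 70 L/s to N10, N2: 35 each.
    N10: 40+35 = 75 ≤ 130
    N2: 100+35 = 135 > 130
Round 2 — N2 seizes.
  N2 sheds 135 L/s to N1, N7: 67 each (1 lost).
    N1: 10+67 = 77 > 60
    N7: 30+67 = 97 ≤ 110
Round 3 — N1 seizes.
  N1 sheds 77 L/s to N10, N28, N8: 25 each (2 lost).
    N10: 75+25 = 100 ≤ 130
    N28: 30+25 = 55 ≤ 110
    N8: 100+25 = 125 ≤ 130
No further seizures.

never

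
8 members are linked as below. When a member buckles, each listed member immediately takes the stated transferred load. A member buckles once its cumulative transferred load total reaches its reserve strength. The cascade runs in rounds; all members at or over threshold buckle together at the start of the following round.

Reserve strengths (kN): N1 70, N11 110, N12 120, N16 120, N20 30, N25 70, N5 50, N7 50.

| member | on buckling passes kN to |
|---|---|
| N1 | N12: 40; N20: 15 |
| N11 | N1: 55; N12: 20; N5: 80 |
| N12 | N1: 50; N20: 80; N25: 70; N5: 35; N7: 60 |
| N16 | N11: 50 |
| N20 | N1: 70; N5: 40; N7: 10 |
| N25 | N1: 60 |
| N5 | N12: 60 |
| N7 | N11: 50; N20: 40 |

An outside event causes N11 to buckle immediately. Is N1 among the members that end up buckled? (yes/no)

Round 1 — N11 buckles (initial).
  N1: +55 → 55 < 70
  N12: +20 → 20 < 120
  N5: +80 → 80 ≥ 50
Round 2 — N5 buckles.
  N12: +60 → 80 < 120
No further bucklings.

no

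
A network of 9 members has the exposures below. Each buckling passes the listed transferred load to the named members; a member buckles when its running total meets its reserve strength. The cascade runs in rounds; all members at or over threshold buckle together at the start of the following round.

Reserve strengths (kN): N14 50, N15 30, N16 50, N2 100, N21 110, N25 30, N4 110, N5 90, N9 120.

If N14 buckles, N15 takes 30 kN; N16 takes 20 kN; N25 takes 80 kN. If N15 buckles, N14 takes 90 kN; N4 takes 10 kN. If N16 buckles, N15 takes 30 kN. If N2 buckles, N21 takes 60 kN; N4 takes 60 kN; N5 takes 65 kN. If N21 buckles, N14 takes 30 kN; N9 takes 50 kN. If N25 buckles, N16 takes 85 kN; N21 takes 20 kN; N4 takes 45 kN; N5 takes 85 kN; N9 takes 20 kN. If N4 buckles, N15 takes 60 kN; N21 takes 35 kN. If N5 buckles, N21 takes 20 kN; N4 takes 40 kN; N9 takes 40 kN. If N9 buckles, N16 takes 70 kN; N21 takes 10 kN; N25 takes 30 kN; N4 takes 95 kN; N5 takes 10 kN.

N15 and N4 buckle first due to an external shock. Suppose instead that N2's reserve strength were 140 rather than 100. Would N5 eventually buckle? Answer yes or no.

With N2's reserve strength at 140:
Round 1 — N15, N4 buckle (initial).
  N14: +90 → 90 ≥ 50
  N21: +35 → 35 < 110
Round 2 — N14 buckles.
  N16: +20 → 20 < 50
  N25: +80 → 80 ≥ 30
Round 3 — N25 buckles.
  N16: +85 → 105 ≥ 50
  N21: +20 → 55 < 110
  N5: +85 → 85 < 90
  N9: +20 → 20 < 120
Round 4 — N16 buckles.
No further bucklings.

no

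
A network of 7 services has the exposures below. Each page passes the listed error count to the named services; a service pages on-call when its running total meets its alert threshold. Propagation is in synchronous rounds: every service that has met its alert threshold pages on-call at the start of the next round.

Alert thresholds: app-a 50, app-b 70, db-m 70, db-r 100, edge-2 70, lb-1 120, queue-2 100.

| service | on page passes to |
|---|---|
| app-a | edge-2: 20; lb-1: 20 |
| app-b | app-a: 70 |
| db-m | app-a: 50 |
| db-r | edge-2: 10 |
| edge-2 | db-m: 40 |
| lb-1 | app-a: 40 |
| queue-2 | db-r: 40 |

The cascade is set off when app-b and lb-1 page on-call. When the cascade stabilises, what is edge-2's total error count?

20

Round 1 — app-b, lb-1 page on-call (initial).
  app-a: +70+40 → 110 ≥ 50
Round 2 — app-a pages on-call.
  edge-2: +20 → 20 < 70
No further pages.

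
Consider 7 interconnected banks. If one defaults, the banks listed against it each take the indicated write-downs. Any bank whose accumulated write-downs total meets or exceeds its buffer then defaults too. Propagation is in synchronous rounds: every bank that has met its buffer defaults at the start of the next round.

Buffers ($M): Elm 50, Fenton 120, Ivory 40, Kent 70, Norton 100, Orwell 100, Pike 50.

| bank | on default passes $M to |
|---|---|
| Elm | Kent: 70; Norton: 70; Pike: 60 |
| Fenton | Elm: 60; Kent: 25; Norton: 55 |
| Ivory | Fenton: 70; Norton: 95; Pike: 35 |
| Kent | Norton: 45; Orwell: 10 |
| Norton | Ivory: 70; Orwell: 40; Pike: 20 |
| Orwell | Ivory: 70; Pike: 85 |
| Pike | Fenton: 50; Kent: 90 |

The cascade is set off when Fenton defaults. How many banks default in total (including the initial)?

6

Round 1 — Fenton defaults (initial).
  Elm: +60 → 60 ≥ 50
  Kent: +25 → 25 < 70
  Norton: +55 → 55 < 100
Round 2 — Elm defaults.
  Kent: +70 → 95 ≥ 70
  Norton: +70 → 125 ≥ 100
  Pike: +60 → 60 ≥ 50
Round 3 — Kent, Norton, Pike default.
  Ivory: +70 → 70 ≥ 40
  Orwell: +10+40 → 50 < 100
Round 4 — Ivory defaults.
No further defaults.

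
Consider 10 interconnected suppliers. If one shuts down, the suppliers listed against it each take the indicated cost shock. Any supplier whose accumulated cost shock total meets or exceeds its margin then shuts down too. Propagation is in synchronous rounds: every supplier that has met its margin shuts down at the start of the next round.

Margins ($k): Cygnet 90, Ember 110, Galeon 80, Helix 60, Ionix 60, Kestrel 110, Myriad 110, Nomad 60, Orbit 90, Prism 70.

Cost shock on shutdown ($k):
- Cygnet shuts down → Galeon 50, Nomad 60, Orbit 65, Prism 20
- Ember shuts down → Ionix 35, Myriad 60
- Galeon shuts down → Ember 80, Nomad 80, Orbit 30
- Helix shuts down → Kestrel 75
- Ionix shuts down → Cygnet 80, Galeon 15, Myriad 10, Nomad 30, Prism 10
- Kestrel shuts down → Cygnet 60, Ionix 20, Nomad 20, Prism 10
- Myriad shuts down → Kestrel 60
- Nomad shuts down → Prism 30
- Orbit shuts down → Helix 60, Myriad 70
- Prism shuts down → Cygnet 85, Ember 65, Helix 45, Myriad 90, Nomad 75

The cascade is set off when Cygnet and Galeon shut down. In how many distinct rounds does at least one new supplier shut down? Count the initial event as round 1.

Round 1 — Cygnet, Galeon shut down (initial).
  Ember: +80 → 80 < 110
  Nomad: +60+80 → 140 ≥ 60
  Orbit: +65+30 → 95 ≥ 90
  Prism: +20 → 20 < 70
Round 2 — Nomad, Orbit shut down.
  Helix: +60 → 60 ≥ 60
  Myriad: +70 → 70 < 110
  Prism: +30 → 50 < 70
Round 3 — Helix shuts down.
  Kestrel: +75 → 75 < 110
No further shutdowns.

3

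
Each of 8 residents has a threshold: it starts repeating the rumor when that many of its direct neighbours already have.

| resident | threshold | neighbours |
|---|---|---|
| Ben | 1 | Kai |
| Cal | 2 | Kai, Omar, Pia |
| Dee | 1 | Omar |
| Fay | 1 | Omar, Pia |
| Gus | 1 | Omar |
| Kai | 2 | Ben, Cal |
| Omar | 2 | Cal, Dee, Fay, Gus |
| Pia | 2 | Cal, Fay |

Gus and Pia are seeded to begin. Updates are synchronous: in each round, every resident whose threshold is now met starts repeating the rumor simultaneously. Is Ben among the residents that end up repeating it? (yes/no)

no

Round 1 — Gus, Pia start repeating the rumor (initial).
Round 2 — checking thresholds:
  Cal: 1 of 3 neighbours < 2, below threshold.
  Fay: 1 of 2 neighbours ≥ 1, starts repeating the rumor.
  Omar: 1 of 4 neighbours < 2, below threshold.
Round 3 — checking thresholds:
  Cal: 1 of 3 neighbours < 2, below threshold.
  Omar: 2 of 4 neighbours ≥ 2, starts repeating the rumor.
Round 4 — checking thresholds:
  Cal: 2 of 3 neighbours ≥ 2, starts repeating the rumor.
  Dee: 1 of 1 neighbours ≥ 1, starts repeating the rumor.
Round 5 — no new spreads; cascade stops.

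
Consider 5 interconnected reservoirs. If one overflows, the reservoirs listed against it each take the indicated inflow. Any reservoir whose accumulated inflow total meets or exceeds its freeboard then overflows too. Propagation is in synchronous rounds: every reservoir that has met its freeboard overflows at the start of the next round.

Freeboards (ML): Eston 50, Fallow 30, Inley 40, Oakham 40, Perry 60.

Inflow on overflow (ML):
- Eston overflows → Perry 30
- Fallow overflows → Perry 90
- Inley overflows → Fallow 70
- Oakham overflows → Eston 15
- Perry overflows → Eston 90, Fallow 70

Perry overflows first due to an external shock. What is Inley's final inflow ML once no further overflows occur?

Round 1 — Perry overflows (initial).
  Eston: +90 → 90 ≥ 50
  Fallow: +70 → 70 ≥ 30
Round 2 — Eston, Fallow overflow.
No further overflows.

0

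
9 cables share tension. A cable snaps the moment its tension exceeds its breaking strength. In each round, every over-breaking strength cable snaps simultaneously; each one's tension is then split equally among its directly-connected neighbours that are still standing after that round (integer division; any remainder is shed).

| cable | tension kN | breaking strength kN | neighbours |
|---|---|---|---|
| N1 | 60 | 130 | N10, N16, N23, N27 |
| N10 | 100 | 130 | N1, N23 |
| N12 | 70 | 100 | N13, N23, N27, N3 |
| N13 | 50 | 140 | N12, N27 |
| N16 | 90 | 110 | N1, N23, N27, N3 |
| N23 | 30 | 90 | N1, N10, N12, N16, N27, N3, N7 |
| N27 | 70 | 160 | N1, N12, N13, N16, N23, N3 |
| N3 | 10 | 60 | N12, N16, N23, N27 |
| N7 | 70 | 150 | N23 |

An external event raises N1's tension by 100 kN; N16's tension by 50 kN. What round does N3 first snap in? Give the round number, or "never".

Round 1 — N1 at 160 > 130; N16 at 140 > 110. N1, N16 snap.
  N1 sheds 160 kN to N10, N23, N27: 53 each (1 lost).
    N10: 100+53 = 153 > 130
    N23: 30+53 = 83 ≤ 90
    N27: 70+53 = 123 ≤ 160
  N16 sheds 140 kN to N23, N27, N3: 46 each (2 lost).
    N23: 83+46 = 129 > 90
    N27: 123+46 = 169 > 160
    N3: 10+46 = 56 ≤ 60
Round 2 — N10, N23, N27 snap.
  N10 sheds 153 kN: no online neighbours, lost.
  N23 sheds 129 kN to N12, N3, N7: 43 each.
    N12: 70+43 = 113 > 100
    N3: 56+43 = 99 > 60
    N7: 70+43 = 113 ≤ 150
  N27 sheds 169 kN to N12, N13, N3: 56 each (1 lost).
    N12: 113+56 = 169 > 100
    N13: 50+56 = 106 ≤ 140
    N3: 99+56 = 155 > 60
Round 3 — N12, N3 snap.
  N12 sheds 169 kN to N13: 169 each.
    N13: 106+169 = 275 > 140
  N3 sheds 155 kN: no online neighbours, lost.
Round 4 — N13 snaps.
  N13 sheds 275 kN: no online neighbours, lost.
No further breaks.

3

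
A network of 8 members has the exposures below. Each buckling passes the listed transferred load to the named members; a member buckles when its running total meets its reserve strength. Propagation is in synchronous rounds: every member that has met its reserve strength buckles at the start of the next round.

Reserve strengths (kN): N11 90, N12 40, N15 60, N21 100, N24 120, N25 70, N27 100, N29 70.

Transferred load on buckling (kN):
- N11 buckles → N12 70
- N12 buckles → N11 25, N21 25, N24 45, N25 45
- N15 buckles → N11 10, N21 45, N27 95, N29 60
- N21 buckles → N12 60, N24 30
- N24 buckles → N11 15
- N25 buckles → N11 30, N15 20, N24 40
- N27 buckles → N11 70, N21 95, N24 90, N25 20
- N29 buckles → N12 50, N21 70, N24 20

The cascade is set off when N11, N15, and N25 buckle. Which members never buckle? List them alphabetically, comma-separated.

Round 1 — N11, N15, N25 buckle (initial).
  N12: +70 → 70 ≥ 40
  N21: +45 → 45 < 100
  N24: +40 → 40 < 120
  N27: +95 → 95 < 100
  N29: +60 → 60 < 70
Round 2 — N12 buckles.
  N21: +25 → 70 < 100
  N24: +45 → 85 < 120
No further bucklings.

N21, N24, N27, N29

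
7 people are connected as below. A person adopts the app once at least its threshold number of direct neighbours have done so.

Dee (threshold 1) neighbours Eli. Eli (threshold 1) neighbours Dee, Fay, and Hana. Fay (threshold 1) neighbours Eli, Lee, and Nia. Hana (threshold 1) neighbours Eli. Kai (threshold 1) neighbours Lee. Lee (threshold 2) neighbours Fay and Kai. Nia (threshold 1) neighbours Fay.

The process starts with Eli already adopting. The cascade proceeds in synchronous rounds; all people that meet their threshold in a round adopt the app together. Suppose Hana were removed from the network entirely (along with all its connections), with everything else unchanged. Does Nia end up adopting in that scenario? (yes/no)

With Hana removed:
Round 1 — Eli adopts the app (initial).
Round 2 — checking thresholds:
  Dee: 1 of 1 neighbours ≥ 1, adopts the app.
  Fay: 1 of 3 neighbours ≥ 1, adopts the app.
Round 3 — checking thresholds:
  Lee: 1 of 2 neighbours < 2, not yet.
  Nia: 1 of 1 neighbours ≥ 1, adopts the app.
Round 4 — no new adoptions; cascade stops.

yes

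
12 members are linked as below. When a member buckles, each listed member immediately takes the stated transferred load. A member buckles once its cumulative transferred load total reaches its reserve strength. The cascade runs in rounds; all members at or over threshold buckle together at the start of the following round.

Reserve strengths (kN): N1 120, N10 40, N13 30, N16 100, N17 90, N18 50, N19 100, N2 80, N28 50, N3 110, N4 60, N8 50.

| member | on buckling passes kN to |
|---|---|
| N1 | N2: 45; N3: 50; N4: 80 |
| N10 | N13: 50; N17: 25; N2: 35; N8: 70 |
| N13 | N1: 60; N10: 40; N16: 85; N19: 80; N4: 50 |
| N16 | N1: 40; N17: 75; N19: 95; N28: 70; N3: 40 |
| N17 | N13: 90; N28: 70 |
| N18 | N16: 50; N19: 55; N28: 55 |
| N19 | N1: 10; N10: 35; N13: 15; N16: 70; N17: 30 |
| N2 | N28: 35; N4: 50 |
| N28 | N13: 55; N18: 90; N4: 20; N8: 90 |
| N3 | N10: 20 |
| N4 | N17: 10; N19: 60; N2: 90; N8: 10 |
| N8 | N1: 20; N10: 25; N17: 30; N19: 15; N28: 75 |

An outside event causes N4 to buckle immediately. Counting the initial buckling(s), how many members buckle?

2

Round 1 — N4 buckles (initial).
  N17: +10 → 10 < 90
  N19: +60 → 60 < 100
  N2: +90 → 90 ≥ 80
  N8: +10 → 10 < 50
Round 2 — N2 buckles.
  N28: +35 → 35 < 50
No further bucklings.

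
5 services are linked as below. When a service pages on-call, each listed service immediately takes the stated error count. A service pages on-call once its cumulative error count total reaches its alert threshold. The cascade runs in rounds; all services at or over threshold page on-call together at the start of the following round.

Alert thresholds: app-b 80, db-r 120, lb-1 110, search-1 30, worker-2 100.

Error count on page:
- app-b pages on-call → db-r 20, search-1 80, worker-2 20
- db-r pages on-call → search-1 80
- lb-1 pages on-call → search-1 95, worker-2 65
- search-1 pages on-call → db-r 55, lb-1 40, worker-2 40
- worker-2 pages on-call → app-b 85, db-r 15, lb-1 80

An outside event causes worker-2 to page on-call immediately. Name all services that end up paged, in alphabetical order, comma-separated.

app-b, lb-1, search-1, worker-2

Round 1 — worker-2 pages on-call (initial).
  app-b: +85 → 85 ≥ 80
  db-r: +15 → 15 < 120
  lb-1: +80 → 80 < 110
Round 2 — app-b pages on-call.
  db-r: +20 → 35 < 120
  search-1: +80 → 80 ≥ 30
Round 3 — search-1 pages on-call.
  db-r: +55 → 90 < 120
  lb-1: +40 → 120 ≥ 110
Round 4 — lb-1 pages on-call.
No further pages.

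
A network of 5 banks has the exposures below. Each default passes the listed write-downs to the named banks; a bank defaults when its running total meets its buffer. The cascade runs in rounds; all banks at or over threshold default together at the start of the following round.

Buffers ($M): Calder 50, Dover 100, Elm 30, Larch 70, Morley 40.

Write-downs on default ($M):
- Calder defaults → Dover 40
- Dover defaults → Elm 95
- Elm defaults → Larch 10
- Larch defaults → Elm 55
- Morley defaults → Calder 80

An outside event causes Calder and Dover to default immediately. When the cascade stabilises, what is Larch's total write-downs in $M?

10

Round 1 — Calder, Dover default (initial).
  Elm: +95 → 95 ≥ 30
Round 2 — Elm defaults.
  Larch: +10 → 10 < 70
No further defaults.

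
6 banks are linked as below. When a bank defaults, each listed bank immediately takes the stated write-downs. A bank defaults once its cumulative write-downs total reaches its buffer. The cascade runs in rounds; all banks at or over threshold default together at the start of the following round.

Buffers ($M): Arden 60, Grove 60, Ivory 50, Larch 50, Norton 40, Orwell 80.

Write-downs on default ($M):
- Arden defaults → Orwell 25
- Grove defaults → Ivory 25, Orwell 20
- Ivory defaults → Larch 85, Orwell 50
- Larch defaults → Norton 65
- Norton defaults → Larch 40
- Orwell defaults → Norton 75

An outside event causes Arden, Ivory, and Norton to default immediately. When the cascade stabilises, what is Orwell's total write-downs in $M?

75

Round 1 — Arden, Ivory, Norton default (initial).
  Larch: +85+40 → 125 ≥ 50
  Orwell: +25+50 → 75 < 80
Round 2 — Larch defaults.
No further defaults.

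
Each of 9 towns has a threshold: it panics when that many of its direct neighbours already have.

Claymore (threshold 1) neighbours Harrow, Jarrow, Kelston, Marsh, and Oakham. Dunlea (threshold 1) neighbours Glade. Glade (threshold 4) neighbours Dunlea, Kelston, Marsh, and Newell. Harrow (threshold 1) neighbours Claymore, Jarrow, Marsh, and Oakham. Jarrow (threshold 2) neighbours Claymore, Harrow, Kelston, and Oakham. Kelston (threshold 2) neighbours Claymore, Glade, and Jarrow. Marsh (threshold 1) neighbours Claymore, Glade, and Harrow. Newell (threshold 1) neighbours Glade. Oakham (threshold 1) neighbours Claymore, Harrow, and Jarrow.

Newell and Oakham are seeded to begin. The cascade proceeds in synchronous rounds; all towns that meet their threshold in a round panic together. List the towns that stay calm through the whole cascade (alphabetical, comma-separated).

Round 1 — Newell, Oakham panic (initial).
Round 2 — checking thresholds:
  Claymore: 1 of 5 neighbours ≥ 1, panics.
  Glade: 1 of 4 neighbours < 4, below threshold.
  Harrow: 1 of 4 neighbours ≥ 1, panics.
  Jarrow: 1 of 4 neighbours < 2, below threshold.
Round 3 — checking thresholds:
  Glade: 1 of 4 neighbours < 4, below threshold.
  Jarrow: 3 of 4 neighbours ≥ 2, panics.
  Kelston: 1 of 3 neighbours < 2, below threshold.
  Marsh: 2 of 3 neighbours ≥ 1, panics.
Round 4 — checking thresholds:
  Glade: 2 of 4 neighbours < 4, below threshold.
  Kelston: 2 of 3 neighbours ≥ 2, panics.
Round 5 — no new panics; cascade stops.

Dunlea, Glade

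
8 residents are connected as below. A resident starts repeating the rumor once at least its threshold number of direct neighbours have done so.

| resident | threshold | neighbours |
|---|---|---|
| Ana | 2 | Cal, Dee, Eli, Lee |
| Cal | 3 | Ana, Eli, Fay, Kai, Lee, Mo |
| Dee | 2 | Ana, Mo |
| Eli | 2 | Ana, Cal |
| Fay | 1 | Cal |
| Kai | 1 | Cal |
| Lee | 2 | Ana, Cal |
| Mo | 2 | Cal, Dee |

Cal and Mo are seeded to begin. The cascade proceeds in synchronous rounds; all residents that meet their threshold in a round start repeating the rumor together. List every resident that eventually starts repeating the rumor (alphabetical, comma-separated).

Round 1 — Cal, Mo start repeating the rumor (initial).
Round 2 — checking thresholds:
  Ana: 1 of 4 neighbours < 2, not yet.
  Dee: 1 of 2 neighbours < 2, not yet.
  Eli: 1 of 2 neighbours < 2, not yet.
  Fay: 1 of 1 neighbours ≥ 1, starts repeating the rumor.
  Kai: 1 of 1 neighbours ≥ 1, starts repeating the rumor.
  Lee: 1 of 2 neighbours < 2, not yet.
Round 3 — no new spreads; cascade stops.

Cal, Fay, Kai, Mo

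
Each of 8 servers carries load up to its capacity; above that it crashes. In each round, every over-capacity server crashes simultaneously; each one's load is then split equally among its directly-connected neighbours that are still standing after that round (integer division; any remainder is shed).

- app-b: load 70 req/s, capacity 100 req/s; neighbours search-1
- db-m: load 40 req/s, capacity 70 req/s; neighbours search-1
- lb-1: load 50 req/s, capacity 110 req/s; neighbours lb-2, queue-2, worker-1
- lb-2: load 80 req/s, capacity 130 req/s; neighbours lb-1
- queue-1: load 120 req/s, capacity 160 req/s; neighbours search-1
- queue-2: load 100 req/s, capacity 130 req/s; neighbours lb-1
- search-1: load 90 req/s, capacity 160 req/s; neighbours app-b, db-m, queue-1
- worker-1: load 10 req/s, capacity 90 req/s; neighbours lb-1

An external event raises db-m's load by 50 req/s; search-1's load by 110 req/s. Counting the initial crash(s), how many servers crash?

4

Round 1 — db-m at 90 > 70; search-1 at 200 > 160. db-m, search-1 crash.
  db-m sheds 90 req/s: no online neighbours, lost.
  search-1 sheds 200 req/s to app-b, queue-1: 100 each.
    app-b: 70+100 = 170 > 100
    queue-1: 120+100 = 220 > 160
Round 2 — app-b, queue-1 crash.
  app-b sheds 170 req/s: no online neighbours, lost.
  queue-1 sheds 220 req/s: no online neighbours, lost.
No further crashes.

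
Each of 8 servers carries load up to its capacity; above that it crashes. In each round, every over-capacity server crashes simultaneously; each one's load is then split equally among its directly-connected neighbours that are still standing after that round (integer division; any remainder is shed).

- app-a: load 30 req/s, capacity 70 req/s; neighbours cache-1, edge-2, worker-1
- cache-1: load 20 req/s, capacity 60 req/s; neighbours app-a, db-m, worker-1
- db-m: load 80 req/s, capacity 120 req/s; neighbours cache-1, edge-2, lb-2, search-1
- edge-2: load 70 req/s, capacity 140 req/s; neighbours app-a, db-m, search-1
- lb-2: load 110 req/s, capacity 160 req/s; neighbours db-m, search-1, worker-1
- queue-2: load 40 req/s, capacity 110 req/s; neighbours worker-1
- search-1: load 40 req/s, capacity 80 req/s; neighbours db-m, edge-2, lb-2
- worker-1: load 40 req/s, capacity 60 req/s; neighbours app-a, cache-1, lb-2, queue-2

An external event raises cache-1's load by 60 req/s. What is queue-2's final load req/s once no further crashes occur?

62

Round 1 — cache-1 at 80 > 60. cache-1 crashes.
  cache-1 sheds 80 req/s to app-a, db-m, worker-1: 26 each (2 lost).
    app-a: 30+26 = 56 ≤ 70
    db-m: 80+26 = 106 ≤ 120
    worker-1: 40+26 = 66 > 60
Round 2 — worker-1 crashes.
  worker-1 sheds 66 req/s to app-a, lb-2, queue-2: 22 each.
    app-a: 56+22 = 78 > 70
    lb-2: 110+22 = 132 ≤ 160
    queue-2: 40+22 = 62 ≤ 110
Round 3 — app-a crashes.
  app-a sheds 78 req/s to edge-2: 78 each.
    edge-2: 70+78 = 148 > 140
Round 4 — edge-2 crashes.
  edge-2 sheds 148 req/s to db-m, search-1: 74 each.
    db-m: 106+74 = 180 > 120
    search-1: 40+74 = 114 > 80
Round 5 — db-m, search-1 crash.
  db-m sheds 180 req/s to lb-2: 180 each.
    lb-2: 132+180 = 312 > 160
  search-1 sheds 114 req/s to lb-2: 114 each.
    lb-2: 312+114 = 426 > 160
Round 6 — lb-2 crashes.
  lb-2 sheds 426 req/s: no online neighbours, lost.
No further crashes.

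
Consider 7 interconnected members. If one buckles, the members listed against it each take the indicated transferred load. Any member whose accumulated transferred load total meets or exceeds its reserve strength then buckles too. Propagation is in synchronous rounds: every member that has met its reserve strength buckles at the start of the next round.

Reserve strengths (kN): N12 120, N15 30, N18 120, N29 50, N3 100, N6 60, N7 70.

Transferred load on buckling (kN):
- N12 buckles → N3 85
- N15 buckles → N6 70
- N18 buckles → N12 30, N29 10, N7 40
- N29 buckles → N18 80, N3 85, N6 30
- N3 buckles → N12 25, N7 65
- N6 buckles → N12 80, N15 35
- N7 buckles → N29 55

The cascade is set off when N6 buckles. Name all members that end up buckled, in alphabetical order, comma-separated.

N15, N6

Round 1 — N6 buckles (initial).
  N12: +80 → 80 < 120
  N15: +35 → 35 ≥ 30
Round 2 — N15 buckles.
No further bucklings.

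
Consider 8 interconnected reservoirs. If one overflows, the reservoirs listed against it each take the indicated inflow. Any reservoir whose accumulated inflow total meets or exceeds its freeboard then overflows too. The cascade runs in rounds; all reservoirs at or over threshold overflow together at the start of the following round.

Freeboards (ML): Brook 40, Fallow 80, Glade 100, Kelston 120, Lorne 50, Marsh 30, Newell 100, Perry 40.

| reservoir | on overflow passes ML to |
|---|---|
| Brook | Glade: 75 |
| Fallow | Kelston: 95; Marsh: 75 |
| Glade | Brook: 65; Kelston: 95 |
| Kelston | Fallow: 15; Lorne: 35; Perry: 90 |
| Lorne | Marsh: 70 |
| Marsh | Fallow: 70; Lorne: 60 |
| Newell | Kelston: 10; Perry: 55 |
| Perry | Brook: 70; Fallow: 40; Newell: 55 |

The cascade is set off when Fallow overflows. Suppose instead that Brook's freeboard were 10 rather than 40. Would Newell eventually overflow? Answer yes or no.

With Brook's freeboard at 10:
Round 1 — Fallow overflows (initial).
  Kelston: +95 → 95 < 120
  Marsh: +75 → 75 ≥ 30
Round 2 — Marsh overflows.
  Lorne: +60 → 60 ≥ 50
Round 3 — Lorne overflows.
No further overflows.

no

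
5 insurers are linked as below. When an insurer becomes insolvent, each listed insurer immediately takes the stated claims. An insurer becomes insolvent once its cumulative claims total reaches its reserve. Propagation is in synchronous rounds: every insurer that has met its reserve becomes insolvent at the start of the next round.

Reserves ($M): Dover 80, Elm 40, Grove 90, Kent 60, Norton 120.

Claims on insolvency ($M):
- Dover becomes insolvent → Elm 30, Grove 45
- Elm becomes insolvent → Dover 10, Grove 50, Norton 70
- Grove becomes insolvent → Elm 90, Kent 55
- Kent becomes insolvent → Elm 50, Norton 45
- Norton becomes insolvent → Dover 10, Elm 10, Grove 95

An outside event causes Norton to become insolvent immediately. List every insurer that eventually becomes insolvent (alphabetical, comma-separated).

Elm, Grove, Norton

Round 1 — Norton becomes insolvent (initial).
  Dover: +10 → 10 < 80
  Elm: +10 → 10 < 40
  Grove: +95 → 95 ≥ 90
Round 2 — Grove becomes insolvent.
  Elm: +90 → 100 ≥ 40
  Kent: +55 → 55 < 60
Round 3 — Elm becomes insolvent.
  Dover: +10 → 20 < 80
No further insolvencies.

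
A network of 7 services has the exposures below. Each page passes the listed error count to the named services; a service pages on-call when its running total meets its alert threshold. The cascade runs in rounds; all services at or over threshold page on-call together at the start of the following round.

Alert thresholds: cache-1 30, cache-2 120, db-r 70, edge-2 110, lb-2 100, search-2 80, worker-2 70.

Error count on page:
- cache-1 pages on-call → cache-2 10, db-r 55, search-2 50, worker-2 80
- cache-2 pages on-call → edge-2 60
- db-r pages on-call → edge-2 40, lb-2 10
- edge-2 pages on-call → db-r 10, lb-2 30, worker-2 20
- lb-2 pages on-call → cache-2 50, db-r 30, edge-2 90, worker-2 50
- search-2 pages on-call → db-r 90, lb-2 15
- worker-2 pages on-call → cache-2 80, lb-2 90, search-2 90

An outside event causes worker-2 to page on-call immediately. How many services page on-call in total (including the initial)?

Round 1 — worker-2 pages on-call (initial).
  cache-2: +80 → 80 < 120
  lb-2: +90 → 90 < 100
  search-2: +90 → 90 ≥ 80
Round 2 — search-2 pages on-call.
  db-r: +90 → 90 ≥ 70
  lb-2: +15 → 105 ≥ 100
Round 3 — db-r, lb-2 page on-call.
  cache-2: +50 → 130 ≥ 120
  edge-2: +40+90 → 130 ≥ 110
Round 4 — cache-2, edge-2 page on-call.
No further pages.

6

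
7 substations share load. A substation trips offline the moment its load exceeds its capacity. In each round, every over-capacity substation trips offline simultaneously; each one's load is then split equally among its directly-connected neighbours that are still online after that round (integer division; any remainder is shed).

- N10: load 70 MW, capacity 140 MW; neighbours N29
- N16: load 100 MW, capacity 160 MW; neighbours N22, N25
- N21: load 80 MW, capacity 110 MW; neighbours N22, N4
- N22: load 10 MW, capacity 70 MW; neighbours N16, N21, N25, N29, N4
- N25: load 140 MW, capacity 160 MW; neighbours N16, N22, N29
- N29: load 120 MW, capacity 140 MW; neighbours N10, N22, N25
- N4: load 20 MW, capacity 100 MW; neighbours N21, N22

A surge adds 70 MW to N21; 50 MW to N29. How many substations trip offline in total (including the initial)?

6

Round 1 — N21 at 150 > 110; N29 at 170 > 140. N21, N29 trip offline.
  N21 sheds 150 MW to N22, N4: 75 each.
    N22: 10+75 = 85 > 70
    N4: 20+75 = 95 ≤ 100
  N29 sheds 170 MW to N10, N22, N25: 56 each (2 lost).
    N10: 70+56 = 126 ≤ 140
    N22: 85+56 = 141 > 70
    N25: 140+56 = 196 > 160
Round 2 — N22, N25 trip offline.
  N22 sheds 141 MW to N16, N4: 70 each (1 lost).
    N16: 100+70 = 170 > 160
    N4: 95+70 = 165 > 100
  N25 sheds 196 MW to N16: 196 each.
    N16: 170+196 = 366 > 160
Round 3 — N16, N4 trip offline.
  N16 sheds 366 MW: no online neighbours, lost.
  N4 sheds 165 MW: no online neighbours, lost.
No further trips.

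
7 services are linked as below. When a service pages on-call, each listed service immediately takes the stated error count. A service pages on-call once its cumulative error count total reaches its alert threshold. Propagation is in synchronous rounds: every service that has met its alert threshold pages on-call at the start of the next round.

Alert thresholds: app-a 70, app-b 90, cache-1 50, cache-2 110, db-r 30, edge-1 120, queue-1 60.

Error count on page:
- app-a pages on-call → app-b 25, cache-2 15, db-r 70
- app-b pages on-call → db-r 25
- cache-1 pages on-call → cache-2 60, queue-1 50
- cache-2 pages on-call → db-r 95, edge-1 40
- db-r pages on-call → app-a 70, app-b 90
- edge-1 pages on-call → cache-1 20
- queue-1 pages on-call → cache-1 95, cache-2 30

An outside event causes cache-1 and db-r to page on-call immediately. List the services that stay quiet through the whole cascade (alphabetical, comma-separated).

cache-2, edge-1, queue-1

Round 1 — cache-1, db-r page on-call (initial).
  app-a: +70 → 70 ≥ 70
  app-b: +90 → 90 ≥ 90
  cache-2: +60 → 60 < 110
  queue-1: +50 → 50 < 60
Round 2 — app-a, app-b page on-call.
  cache-2: +15 → 75 < 110
No further pages.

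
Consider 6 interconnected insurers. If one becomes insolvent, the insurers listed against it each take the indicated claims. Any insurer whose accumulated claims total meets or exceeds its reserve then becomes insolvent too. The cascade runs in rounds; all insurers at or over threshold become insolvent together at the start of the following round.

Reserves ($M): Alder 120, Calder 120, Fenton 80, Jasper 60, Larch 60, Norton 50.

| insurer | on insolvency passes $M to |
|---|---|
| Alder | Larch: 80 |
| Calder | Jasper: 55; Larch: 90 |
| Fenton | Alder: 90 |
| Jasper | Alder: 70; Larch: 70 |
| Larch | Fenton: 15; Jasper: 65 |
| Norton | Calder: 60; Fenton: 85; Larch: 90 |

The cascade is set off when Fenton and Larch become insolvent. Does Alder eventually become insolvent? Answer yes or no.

Round 1 — Fenton, Larch become insolvent (initial).
  Alder: +90 → 90 < 120
  Jasper: +65 → 65 ≥ 60
Round 2 — Jasper becomes insolvent.
  Alder: +70 → 160 ≥ 120
Round 3 — Alder becomes insolvent.
No further insolvencies.

yes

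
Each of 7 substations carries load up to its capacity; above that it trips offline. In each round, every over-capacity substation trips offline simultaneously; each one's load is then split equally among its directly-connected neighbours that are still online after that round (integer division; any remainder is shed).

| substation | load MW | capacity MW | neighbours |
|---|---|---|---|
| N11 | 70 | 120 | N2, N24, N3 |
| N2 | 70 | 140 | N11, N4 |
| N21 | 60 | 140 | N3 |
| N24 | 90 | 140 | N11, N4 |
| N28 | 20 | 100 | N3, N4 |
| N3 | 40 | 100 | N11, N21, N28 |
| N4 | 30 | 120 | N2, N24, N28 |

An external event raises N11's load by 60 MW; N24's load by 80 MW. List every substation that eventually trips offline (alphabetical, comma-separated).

Round 1 — N11 at 130 > 120; N24 at 170 > 140. N11, N24 trip offline.
  N11 sheds 130 MW to N2, N3: 65 each.
    N2: 70+65 = 135 ≤ 140
    N3: 40+65 = 105 > 100
  N24 sheds 170 MW to N4: 170 each.
    N4: 30+170 = 200 > 120
Round 2 — N3, N4 trip offline.
  N3 sheds 105 MW to N21, N28: 52 each (1 lost).
    N21: 60+52 = 112 ≤ 140
    N28: 20+52 = 72 ≤ 100
  N4 sheds 200 MW to N2, N28: 100 each.
    N2: 135+100 = 235 > 140
    N28: 72+100 = 172 > 100
Round 3 — N2, N28 trip offline.
  N2 sheds 235 MW: no online neighbours, lost.
  N28 sheds 172 MW: no online neighbours, lost.
No further trips.

N11, N2, N24, N28, N3, N4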